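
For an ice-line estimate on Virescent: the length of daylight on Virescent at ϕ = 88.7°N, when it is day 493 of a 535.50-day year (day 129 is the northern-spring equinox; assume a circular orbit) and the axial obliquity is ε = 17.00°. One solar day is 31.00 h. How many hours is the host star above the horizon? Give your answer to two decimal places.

0.00 h

Solar longitude: L_s = 360° × (493 − 129)/535.50 = 244.706°.
sin δ = sin 17.00° × sin 244.706° = -0.26434, so δ = -15.328°.
cos h₀ = −tan ϕ · tan δ = 12.0781 ≥ 1, so the host star never rises (polar night) and h₀ = 0.
Daylight = 2h₀/(2π) × 31.00 h = (0.0000/π) × 31.00 = 0.00 h.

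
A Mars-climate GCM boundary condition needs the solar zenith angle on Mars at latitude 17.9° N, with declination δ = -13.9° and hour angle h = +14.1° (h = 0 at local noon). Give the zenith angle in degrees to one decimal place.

θ_z = 34.7°

cos θ_z = sin ϕ sin δ + cos ϕ cos δ cos h = -0.073836 + 0.895898 = 0.822062.
θ_z = arccos(0.822062) = 34.7°.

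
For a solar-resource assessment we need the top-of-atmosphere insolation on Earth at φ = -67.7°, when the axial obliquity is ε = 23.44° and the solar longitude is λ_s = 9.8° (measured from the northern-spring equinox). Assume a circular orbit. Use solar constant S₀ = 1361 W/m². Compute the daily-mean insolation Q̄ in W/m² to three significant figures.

Solar declination: sin δ = sin ε · sin λ_s = sin 23.44° × sin 9.8° = 0.06771, so δ = +3.882°.
cos H₀ = −tan(-67.7°) tan(+3.882°) = 0.1655, H₀ = 1.4046 rad.
Bracket: H₀ sin φ sin δ + cos φ cos δ sin H₀ = 1.4046×-0.92521×0.06771 + 0.37946×0.99771×0.98622 = -0.087993 + 0.373374 = 0.285381.
Q̄ = (S₀/π) × [bracket] = (1361/π) × 0.285381 = 123.6 W/m².

Q̄ ≈ 124 W/m²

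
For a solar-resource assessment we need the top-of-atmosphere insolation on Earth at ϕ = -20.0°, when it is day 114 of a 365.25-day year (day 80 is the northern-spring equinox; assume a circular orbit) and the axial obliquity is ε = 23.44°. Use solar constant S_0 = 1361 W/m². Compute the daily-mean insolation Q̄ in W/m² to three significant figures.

Solar longitude: L_s = 360° × (114 − 80)/365.25 = 33.511°.
sin δ = sin 23.44° × sin 33.511° = 0.21962, so δ = +12.687°.
cos h₀ = −tan(-20.0°) tan(+12.687°) = 0.0819, h₀ = 1.4888 rad.
Bracket: h₀ sin ϕ sin δ + cos ϕ cos δ sin h₀ = 1.4888×-0.34202×0.21962 + 0.93969×0.97559×0.99664 = -0.111830 + 0.913672 = 0.801842.
Q̄ = (S_0/π) × [bracket] = (1361/π) × 0.801842 = 347.4 W/m².

Q̄ ≈ 347 W/m²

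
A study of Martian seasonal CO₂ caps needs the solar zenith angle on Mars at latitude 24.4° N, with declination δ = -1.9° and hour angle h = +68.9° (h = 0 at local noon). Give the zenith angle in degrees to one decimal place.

θ_z = 71.7°

cos θ_z = sin ϕ sin δ + cos ϕ cos δ cos h = -0.013697 + 0.327663 = 0.313966.
θ_z = arccos(0.313966) = 71.7°.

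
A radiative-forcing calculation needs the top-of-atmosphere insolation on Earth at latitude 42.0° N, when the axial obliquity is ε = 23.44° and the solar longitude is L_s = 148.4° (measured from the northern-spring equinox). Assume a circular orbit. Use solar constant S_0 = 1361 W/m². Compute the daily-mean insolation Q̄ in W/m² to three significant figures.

Solar declination: sin δ = sin ε · sin L_s = sin 23.44° × sin 148.4° = 0.20844, so δ = +12.031°.
cos h₀ = −tan(+42.0°) tan(+12.031°) = -0.1919, h₀ = 1.7639 rad.
Bracket: h₀ sin ϕ sin δ + cos ϕ cos δ sin h₀ = 1.7639×0.66913×0.20844 + 0.74314×0.97804×0.98142 = 0.246017 + 0.713316 = 0.959333.
Q̄ = (S_0/π) × [bracket] = (1361/π) × 0.959333 = 415.6 W/m².

Q̄ ≈ 416 W/m²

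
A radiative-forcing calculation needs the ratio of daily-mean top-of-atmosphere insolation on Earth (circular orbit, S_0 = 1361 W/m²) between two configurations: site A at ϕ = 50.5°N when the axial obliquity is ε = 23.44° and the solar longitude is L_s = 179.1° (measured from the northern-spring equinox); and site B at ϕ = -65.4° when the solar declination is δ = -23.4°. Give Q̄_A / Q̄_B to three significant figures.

Q̄_A / Q̄_B ≈ 0.565

— Configuration A (ϕ=+50.5°):
Solar declination: sin δ = sin ε · sin L_s = sin 23.44° × sin 179.1° = 0.00625, so δ = +0.358°.
cos h₀ = −tan(+50.5°) tan(+0.358°) = -0.0076, h₀ = 1.5784 rad.
Bracket: h₀ sin ϕ sin δ + cos ϕ cos δ sin h₀ = 1.5784×0.77162×0.00625 + 0.63608×0.99998×0.99997 = 0.007612 + 0.636048 = 0.643660.
Q̄ = (S_0/π) × [bracket] = (1361/π) × 0.643660 = 278.85 W/m².
— Configuration B (ϕ=-65.4°):
cos h₀ = −tan(-65.4°) tan(-23.400°) = -0.9452, h₀ = 2.8090 rad.
Bracket: h₀ sin ϕ sin δ + cos ϕ cos δ sin h₀ = 2.8090×-0.90924×-0.39715 + 0.41628×0.91775×0.32654 = 1.014343 + 0.124752 = 1.139095.
Q̄ = (S_0/π) × [bracket] = (1361/π) × 1.139095 = 493.48 W/m².
Ratio Q̄_A / Q̄_B = 278.85 / 493.48 = 0.5651.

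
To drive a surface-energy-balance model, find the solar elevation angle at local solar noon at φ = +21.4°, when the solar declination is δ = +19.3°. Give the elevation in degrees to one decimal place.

At local noon the hour angle is zero, so the zenith angle equals |φ − δ| = |+21.4° − (+19.300°)| = 2.100°.
Elevation = 90° − 2.100° = 87.9°.

87.9°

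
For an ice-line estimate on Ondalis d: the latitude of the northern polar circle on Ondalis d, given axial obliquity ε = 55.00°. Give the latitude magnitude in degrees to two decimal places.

35.00°

The polar circle is the lowest latitude that experiences at least one full rotation of continuous daylight at the northern-summer solstice; it lies at |ϕ| = 90° − ε = 90° − 55.00° = 35.00°.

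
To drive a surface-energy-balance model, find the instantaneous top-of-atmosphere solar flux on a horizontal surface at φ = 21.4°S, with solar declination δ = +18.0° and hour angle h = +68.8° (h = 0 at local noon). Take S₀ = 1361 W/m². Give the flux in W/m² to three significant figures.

cos θ_z = sin φ sin δ + cos φ cos δ cos h = -0.112753 + 0.320214 = 0.207461.
Flux = S₀ · cos θ_z = 1361 × 0.207461 = 282.4 W/m².

282 W/m²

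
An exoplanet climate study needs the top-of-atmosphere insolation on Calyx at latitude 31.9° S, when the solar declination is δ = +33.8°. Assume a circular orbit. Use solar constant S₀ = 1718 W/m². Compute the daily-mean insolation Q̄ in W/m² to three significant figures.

cos H₀ = −tan(-31.9°) tan(+33.800°) = 0.4167, H₀ = 1.1410 rad.
Bracket: H₀ sin φ sin δ + cos φ cos δ sin H₀ = 1.1410×-0.52844×0.55630 + 0.84897×0.83098×0.90905 = -0.335421 + 0.641314 = 0.305893.
Q̄ = (S₀/π) × [bracket] = (1718/π) × 0.305893 = 167.3 W/m².

Q̄ ≈ 167 W/m²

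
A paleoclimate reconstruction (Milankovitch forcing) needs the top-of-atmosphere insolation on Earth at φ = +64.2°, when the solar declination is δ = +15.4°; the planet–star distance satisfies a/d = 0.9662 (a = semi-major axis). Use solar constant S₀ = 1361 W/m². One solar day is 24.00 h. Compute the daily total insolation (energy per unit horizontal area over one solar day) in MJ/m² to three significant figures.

30.2 MJ/m²

cos H₀ = −tan(+64.2°) tan(+15.400°) = -0.5698, H₀ = 2.1770 rad.
Bracket: H₀ sin φ sin δ + cos φ cos δ sin H₀ = 2.1770×0.90032×0.26556 + 0.43523×0.96410×0.82179 = 0.520497 + 0.344827 = 0.865324.
Inverse-square distance factor (a/d)² = 0.9662² = 0.933542.
Q̄ = (S₀/π) × 0.933542 × [bracket] = (1361/π) × 0.933542 × 0.865324 = 349.96 W/m².
Daily total = Q̄ × 24.00 h × 3600 s/h = 349.96 × 24.00 × 3600 / 10⁶ = 30.24 MJ/m².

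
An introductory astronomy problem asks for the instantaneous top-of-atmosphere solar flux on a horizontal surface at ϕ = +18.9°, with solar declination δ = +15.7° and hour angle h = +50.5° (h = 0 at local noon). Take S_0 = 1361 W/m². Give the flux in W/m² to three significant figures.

908 W/m²

cos θ_z = sin ϕ sin δ + cos ϕ cos δ cos h = 0.087652 + 0.579333 = 0.666985.
Flux = S_0 · cos θ_z = 1361 × 0.666985 = 907.8 W/m².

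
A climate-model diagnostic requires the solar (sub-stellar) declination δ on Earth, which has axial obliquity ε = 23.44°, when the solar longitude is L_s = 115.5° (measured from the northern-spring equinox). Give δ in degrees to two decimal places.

δ = +21.04°

sin δ = sin ε · sin L_s = sin 23.44° × sin 115.5° = 0.359038.
δ = arcsin(0.359038) = +21.04°.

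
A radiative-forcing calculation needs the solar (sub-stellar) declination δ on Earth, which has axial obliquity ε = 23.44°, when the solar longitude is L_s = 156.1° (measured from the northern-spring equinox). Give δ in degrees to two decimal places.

sin δ = sin ε · sin L_s = sin 23.44° × sin 156.1° = 0.161161.
δ = arcsin(0.161161) = +9.27°.

δ = +9.27°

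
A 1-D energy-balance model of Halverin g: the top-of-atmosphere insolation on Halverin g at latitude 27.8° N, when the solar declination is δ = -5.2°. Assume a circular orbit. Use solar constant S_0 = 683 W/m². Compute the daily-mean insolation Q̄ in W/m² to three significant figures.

cos h₀ = −tan(+27.8°) tan(-5.200°) = 0.0480, h₀ = 1.5228 rad.
Bracket: h₀ sin ϕ sin δ + cos ϕ cos δ sin h₀ = 1.5228×0.46639×-0.09063 + 0.88458×0.99588×0.99885 = -0.064367 + 0.879922 = 0.815555.
Q̄ = (S_0/π) × [bracket] = (683/π) × 0.815555 = 177.3 W/m².

Q̄ ≈ 177 W/m²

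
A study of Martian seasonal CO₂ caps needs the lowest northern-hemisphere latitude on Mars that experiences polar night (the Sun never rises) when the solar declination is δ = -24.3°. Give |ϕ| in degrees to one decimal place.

|ϕ| = 65.7°

Polar night requires cos h₀ = −tan ϕ tan δ ≥ 1, i.e. tan ϕ tan δ ≤ −1.
The boundary is |tan ϕ| · |tan δ| = 1, so |ϕ| = 90° − |δ| = 90° − 24.3° = 65.7° in the northern hemisphere.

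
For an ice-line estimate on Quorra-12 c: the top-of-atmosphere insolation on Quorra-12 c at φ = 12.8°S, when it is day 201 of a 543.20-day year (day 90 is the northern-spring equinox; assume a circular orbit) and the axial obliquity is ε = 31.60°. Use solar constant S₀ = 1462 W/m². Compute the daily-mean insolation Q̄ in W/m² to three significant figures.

Solar longitude: λ_s = 360° × (201 − 90)/543.20 = 73.564°.
sin δ = sin 31.60° × sin 73.564° = 0.50257, so δ = +30.170°.
cos H₀ = −tan(-12.8°) tan(+30.170°) = 0.1321, H₀ = 1.4383 rad.
Bracket: H₀ sin φ sin δ + cos φ cos δ sin H₀ = 1.4383×-0.22155×0.50257 + 0.97515×0.86453×0.99124 = -0.160147 + 0.835661 = 0.675514.
Q̄ = (S₀/π) × [bracket] = (1462/π) × 0.675514 = 314.4 W/m².

Q̄ ≈ 314 W/m²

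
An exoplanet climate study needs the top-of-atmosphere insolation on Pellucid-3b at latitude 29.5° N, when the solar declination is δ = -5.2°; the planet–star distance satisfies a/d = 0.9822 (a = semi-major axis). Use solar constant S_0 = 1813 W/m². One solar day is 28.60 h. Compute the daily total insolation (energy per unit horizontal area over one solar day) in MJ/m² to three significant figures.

cos h₀ = −tan(+29.5°) tan(-5.200°) = 0.0515, h₀ = 1.5193 rad.
Bracket: h₀ sin ϕ sin δ + cos ϕ cos δ sin h₀ = 1.5193×0.49242×-0.09063 + 0.87036×0.99588×0.99867 = -0.067803 + 0.865621 = 0.797818.
Inverse-square distance factor (a/d)² = 0.9822² = 0.964717.
Q̄ = (S_0/π) × 0.964717 × [bracket] = (1813/π) × 0.964717 × 0.797818 = 444.17 W/m².
Daily total = Q̄ × 28.60 h × 3600 s/h = 444.17 × 28.60 × 3600 / 10⁶ = 45.73 MJ/m².

45.7 MJ/m²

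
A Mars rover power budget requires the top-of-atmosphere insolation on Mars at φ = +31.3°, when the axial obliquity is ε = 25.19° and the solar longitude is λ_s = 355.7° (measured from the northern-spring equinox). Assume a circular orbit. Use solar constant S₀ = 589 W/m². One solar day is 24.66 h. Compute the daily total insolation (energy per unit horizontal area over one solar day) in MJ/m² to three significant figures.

Solar declination: sin δ = sin ε · sin λ_s = sin 25.19° × sin 355.7° = -0.03191, so δ = -1.829°.
cos H₀ = −tan(+31.3°) tan(-1.829°) = 0.0194, H₀ = 1.5514 rad.
Bracket: H₀ sin φ sin δ + cos φ cos δ sin H₀ = 1.5514×0.51952×-0.03191 + 0.85446×0.99949×0.99981 = -0.025719 + 0.853862 = 0.828143.
Q̄ = (S₀/π) × [bracket] = (589/π) × 0.828143 = 155.26 W/m².
Daily total = Q̄ × 24.66 h × 3600 s/h = 155.26 × 24.66 × 3600 / 10⁶ = 13.78 MJ/m².

13.8 MJ/m²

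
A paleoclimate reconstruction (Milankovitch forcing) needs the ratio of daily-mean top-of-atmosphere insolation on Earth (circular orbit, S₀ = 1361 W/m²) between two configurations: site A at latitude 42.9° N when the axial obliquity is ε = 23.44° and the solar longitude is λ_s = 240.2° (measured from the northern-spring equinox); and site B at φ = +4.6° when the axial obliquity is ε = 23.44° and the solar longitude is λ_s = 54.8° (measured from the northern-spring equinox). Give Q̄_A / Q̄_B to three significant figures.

— Configuration A (φ=+42.9°):
Solar declination: sin δ = sin ε · sin λ_s = sin 23.44° × sin 240.2° = -0.34519, so δ = -20.193°.
cos H₀ = −tan(+42.9°) tan(-20.193°) = 0.3418, H₀ = 1.2220 rad.
Bracket: H₀ sin φ sin δ + cos φ cos δ sin H₀ = 1.2220×0.68072×-0.34519 + 0.73254×0.93853×0.93978 = -0.287143 + 0.646109 = 0.358966.
Q̄ = (S₀/π) × [bracket] = (1361/π) × 0.358966 = 155.51 W/m².
— Configuration B (φ=+4.6°):
Solar declination: sin δ = sin ε · sin λ_s = sin 23.44° × sin 54.8° = 0.32505, so δ = +18.969°.
cos H₀ = −tan(+4.6°) tan(+18.969°) = -0.0277, H₀ = 1.5985 rad.
Bracket: H₀ sin φ sin δ + cos φ cos δ sin H₀ = 1.5985×0.08020×0.32505 + 0.99678×0.94570×0.99962 = 0.041671 + 0.942297 = 0.983968.
Q̄ = (S₀/π) × [bracket] = (1361/π) × 0.983968 = 426.27 W/m².
Ratio Q̄_A / Q̄_B = 155.51 / 426.27 = 0.3648.

Q̄_A / Q̄_B ≈ 0.365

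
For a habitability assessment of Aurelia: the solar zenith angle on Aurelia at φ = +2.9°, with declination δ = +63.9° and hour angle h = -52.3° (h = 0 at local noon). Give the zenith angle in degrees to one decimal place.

θ_z = 71.7°

cos θ_z = sin φ sin δ + cos φ cos δ cos h = 0.045434 + 0.268690 = 0.314124.
θ_z = arccos(0.314124) = 71.7°.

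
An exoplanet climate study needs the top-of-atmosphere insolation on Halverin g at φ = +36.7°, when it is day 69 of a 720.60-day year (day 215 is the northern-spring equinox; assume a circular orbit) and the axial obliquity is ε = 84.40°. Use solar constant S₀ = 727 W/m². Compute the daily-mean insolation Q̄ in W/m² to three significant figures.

Solar longitude: λ_s = 360° × (69 − 215)/720.60 = -72.939°, i.e. -72.939° + 360° = 287.061°.
sin δ = sin 84.40° × sin 287.061° = -0.95143, so δ = -72.070°.
cos H₀ = −tan(+36.7°) tan(-72.070°) = 2.3036 ≥ 1 ⇒ polar night, H₀ = 0 and Q̄ = 0.

Q̄ ≈ 0.00 W/m²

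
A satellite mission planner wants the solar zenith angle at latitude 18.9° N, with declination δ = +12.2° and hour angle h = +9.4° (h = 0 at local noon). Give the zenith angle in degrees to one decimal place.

θ_z = 11.3°

cos θ_z = sin ϕ sin δ + cos ϕ cos δ cos h = 0.068452 + 0.912302 = 0.980754.
θ_z = arccos(0.980754) = 11.3°.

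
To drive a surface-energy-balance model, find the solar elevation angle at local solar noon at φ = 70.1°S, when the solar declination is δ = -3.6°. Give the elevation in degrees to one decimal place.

At local noon the hour angle is zero, so the zenith angle equals |φ − δ| = |-70.1° − (-3.600°)| = 66.500°.
Elevation = 90° − 66.500° = 23.5°.

23.5°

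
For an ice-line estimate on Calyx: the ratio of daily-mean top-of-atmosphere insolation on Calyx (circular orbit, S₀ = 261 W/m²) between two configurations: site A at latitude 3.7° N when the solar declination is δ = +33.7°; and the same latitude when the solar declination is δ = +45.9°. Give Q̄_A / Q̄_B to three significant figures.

Q̄_A / Q̄_B ≈ 1.15

— Configuration A (φ=+3.7°):
cos H₀ = −tan(+3.7°) tan(+33.700°) = -0.0431, H₀ = 1.6139 rad.
Bracket: H₀ sin φ sin δ + cos φ cos δ sin H₀ = 1.6139×0.06453×0.55484 + 0.99792×0.83195×0.99907 = 0.057784 + 0.829447 = 0.887231.
Q̄ = (S₀/π) × [bracket] = (261/π) × 0.887231 = 73.710 W/m².
— Configuration B (φ=+3.7°):
cos H₀ = −tan(+3.7°) tan(+45.900°) = -0.0667, H₀ = 1.6376 rad.
Bracket: H₀ sin φ sin δ + cos φ cos δ sin H₀ = 1.6376×0.06453×0.71813 + 0.99792×0.69591×0.99777 = 0.075888 + 0.692914 = 0.768802.
Q̄ = (S₀/π) × [bracket] = (261/π) × 0.768802 = 63.871 W/m².
Ratio Q̄_A / Q̄_B = 73.710 / 63.871 = 1.154.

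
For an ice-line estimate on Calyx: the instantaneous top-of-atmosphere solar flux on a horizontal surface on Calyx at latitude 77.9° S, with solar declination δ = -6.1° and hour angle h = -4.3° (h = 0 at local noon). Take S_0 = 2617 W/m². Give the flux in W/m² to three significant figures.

816 W/m²

cos θ_z = sin ϕ sin δ + cos ϕ cos δ cos h = 0.103903 + 0.207845 = 0.311748.
Flux = S_0 · cos θ_z = 2617 × 0.311748 = 815.8 W/m².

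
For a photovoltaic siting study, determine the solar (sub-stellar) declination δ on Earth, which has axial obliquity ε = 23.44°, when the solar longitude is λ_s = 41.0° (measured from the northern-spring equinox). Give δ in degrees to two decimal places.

sin δ = sin ε · sin λ_s = sin 23.44° × sin 41.0° = 0.260973.
δ = arcsin(0.260973) = +15.13°.

δ = +15.13°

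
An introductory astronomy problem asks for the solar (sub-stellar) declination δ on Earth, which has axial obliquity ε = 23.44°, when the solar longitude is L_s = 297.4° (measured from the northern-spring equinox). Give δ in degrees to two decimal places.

sin δ = sin ε · sin L_s = sin 23.44° × sin 297.4° = -0.353163.
δ = arcsin(-0.353163) = -20.68°.

δ = -20.68°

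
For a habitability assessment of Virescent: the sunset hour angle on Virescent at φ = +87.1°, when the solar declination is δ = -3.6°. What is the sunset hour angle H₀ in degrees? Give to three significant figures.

cos H₀ = −tan φ · tan δ = 1.2420 ≥ 1, so the host star never rises (polar night) and H₀ = 0.

H₀ = 0.00°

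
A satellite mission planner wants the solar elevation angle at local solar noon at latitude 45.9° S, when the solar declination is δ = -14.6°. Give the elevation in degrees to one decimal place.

At local noon the hour angle is zero, so the zenith angle equals |ϕ − δ| = |-45.9° − (-14.600°)| = 31.300°.
Elevation = 90° − 31.300° = 58.7°.

58.7°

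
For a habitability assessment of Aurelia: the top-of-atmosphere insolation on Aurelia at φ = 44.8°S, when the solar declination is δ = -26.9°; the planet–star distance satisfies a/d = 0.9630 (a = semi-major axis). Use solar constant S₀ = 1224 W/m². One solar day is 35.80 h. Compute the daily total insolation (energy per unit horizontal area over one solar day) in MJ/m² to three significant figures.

56.6 MJ/m²

cos H₀ = −tan(-44.8°) tan(-26.900°) = -0.5038, H₀ = 2.0988 rad.
Bracket: H₀ sin φ sin δ + cos φ cos δ sin H₀ = 2.0988×-0.70463×-0.45243 + 0.70957×0.89180×0.86382 = 0.669089 + 0.546621 = 1.215710.
Inverse-square distance factor (a/d)² = 0.9630² = 0.927369.
Q̄ = (S₀/π) × 0.927369 × [bracket] = (1224/π) × 0.927369 × 1.215710 = 439.25 W/m².
Daily total = Q̄ × 35.80 h × 3600 s/h = 439.25 × 35.80 × 3600 / 10⁶ = 56.61 MJ/m².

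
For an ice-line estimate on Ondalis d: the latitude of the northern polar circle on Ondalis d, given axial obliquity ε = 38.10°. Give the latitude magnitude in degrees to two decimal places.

The polar circle is the lowest latitude that experiences at least one full rotation of continuous daylight at the northern-summer solstice; it lies at |φ| = 90° − ε = 90° − 38.10° = 51.90°.

51.90°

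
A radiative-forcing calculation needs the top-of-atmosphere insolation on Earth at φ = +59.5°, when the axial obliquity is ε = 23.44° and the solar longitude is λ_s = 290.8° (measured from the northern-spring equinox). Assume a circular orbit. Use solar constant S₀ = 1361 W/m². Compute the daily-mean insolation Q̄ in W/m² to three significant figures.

Q̄ ≈ 35.4 W/m²

Solar declination: sin δ = sin ε · sin λ_s = sin 23.44° × sin 290.8° = -0.37186, so δ = -21.831°.
cos H₀ = −tan(+59.5°) tan(-21.831°) = 0.6801, H₀ = 0.8229 rad.
Bracket: H₀ sin φ sin δ + cos φ cos δ sin H₀ = 0.8229×0.86163×-0.37186 + 0.50754×0.92829×0.73315 = -0.263662 + 0.345419 = 0.081757.
Q̄ = (S₀/π) × [bracket] = (1361/π) × 0.081757 = 35.42 W/m².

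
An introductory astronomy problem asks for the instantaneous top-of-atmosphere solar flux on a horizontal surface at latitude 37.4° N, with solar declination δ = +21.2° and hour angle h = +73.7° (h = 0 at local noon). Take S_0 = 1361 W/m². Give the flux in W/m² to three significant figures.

582 W/m²

cos θ_z = sin ϕ sin δ + cos ϕ cos δ cos h = 0.219642 + 0.207876 = 0.427518.
Flux = S_0 · cos θ_z = 1361 × 0.427518 = 581.9 W/m².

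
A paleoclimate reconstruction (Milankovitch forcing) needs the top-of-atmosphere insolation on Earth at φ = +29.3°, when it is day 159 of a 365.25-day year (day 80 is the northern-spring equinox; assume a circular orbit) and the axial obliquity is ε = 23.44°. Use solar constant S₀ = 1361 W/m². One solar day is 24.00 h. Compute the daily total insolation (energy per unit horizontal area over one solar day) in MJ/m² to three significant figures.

42.1 MJ/m²

Solar longitude: λ_s = 360° × (159 − 80)/365.25 = 77.864°.
sin δ = sin 23.44° × sin 77.864° = 0.38890, so δ = +22.886°.
cos H₀ = −tan(+29.3°) tan(+22.886°) = -0.2369, H₀ = 1.8100 rad.
Bracket: H₀ sin φ sin δ + cos φ cos δ sin H₀ = 1.8100×0.48938×0.38890 + 0.87207×0.92128×0.97154 = 0.344479 + 0.780555 = 1.125034.
Q̄ = (S₀/π) × [bracket] = (1361/π) × 1.125034 = 487.39 W/m².
Daily total = Q̄ × 24.00 h × 3600 s/h = 487.39 × 24.00 × 3600 / 10⁶ = 42.11 MJ/m².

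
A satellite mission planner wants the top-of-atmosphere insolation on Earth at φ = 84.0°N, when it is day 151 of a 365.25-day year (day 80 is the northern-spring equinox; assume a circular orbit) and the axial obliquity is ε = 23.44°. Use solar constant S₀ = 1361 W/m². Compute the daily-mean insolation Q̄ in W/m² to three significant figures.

Solar longitude: λ_s = 360° × (151 − 80)/365.25 = 69.979°.
sin δ = sin 23.44° × sin 69.979° = 0.37375, so δ = +21.947°.
cos H₀ = −tan(+84.0°) tan(+21.947°) = -3.8338 ≤ −1 ⇒ polar day, H₀ = π.
Bracket: H₀ sin φ sin δ + cos φ cos δ sin H₀ = 3.1416×0.99452×0.37375 + 0.10453×0.92753×0.00000 = 1.167739 + 0.000000 = 1.167739.
Q̄ = (S₀/π) × [bracket] = (1361/π) × 1.167739 = 505.9 W/m².

Q̄ ≈ 506 W/m²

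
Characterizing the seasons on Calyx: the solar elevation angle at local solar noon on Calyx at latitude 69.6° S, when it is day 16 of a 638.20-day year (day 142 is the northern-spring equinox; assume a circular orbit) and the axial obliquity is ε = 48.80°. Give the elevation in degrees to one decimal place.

Solar longitude: L_s = 360° × (16 − 142)/638.20 = -71.075°, i.e. -71.075° + 360° = 288.925°.
sin δ = sin 48.80° × sin 288.925° = -0.71174, so δ = -45.377°.
At local noon the hour angle is zero, so the zenith angle equals |ϕ − δ| = |-69.6° − (-45.377°)| = 24.223°.
Elevation = 90° − 24.223° = 65.8°.

65.8°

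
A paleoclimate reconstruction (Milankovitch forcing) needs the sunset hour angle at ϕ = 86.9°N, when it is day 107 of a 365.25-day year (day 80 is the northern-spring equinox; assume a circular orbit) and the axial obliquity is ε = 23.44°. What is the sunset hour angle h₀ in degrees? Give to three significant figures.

Solar longitude: L_s = 360° × (107 − 80)/365.25 = 26.612°.
sin δ = sin 23.44° × sin 26.612° = 0.17819, so δ = +10.264°.
Sunrise equation: cos h₀ = −tan ϕ · tan δ = -3.3436 ≤ −1, so the Sun never sets (polar day) and h₀ = π.

h₀ = 180°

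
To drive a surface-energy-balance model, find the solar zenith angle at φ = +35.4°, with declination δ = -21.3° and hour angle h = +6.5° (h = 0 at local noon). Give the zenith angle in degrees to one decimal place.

θ_z = 57.0°

cos θ_z = sin φ sin δ + cos φ cos δ cos h = -0.210425 + 0.754566 = 0.544141.
θ_z = arccos(0.544141) = 57.0°.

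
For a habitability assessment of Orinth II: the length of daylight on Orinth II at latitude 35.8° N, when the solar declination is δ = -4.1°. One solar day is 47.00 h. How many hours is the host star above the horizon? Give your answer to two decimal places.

cos h₀ = −tan ϕ · tan δ = −tan(+35.8°) × tan(-4.100°) = 0.0517, so h₀ = 1.5191 rad = 87.04°.
Daylight = 2h₀/(2π) × 47.00 h = (1.5191/π) × 47.00 = 22.73 h.

22.73 h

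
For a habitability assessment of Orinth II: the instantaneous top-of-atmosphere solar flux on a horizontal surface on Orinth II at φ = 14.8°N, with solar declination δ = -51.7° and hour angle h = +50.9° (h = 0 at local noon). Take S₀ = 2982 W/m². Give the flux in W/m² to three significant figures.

cos θ_z = sin φ sin δ + cos φ cos δ cos h = -0.200468 + 0.377912 = 0.177444.
Flux = S₀ · cos θ_z = 2982 × 0.177444 = 529.1 W/m².

529 W/m²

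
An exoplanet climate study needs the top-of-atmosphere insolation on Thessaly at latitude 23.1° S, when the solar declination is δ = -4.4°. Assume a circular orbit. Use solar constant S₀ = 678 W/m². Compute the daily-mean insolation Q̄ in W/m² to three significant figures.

Q̄ ≈ 208 W/m²

cos H₀ = −tan(-23.1°) tan(-4.400°) = -0.0328, H₀ = 1.6036 rad.
Bracket: H₀ sin φ sin δ + cos φ cos δ sin H₀ = 1.6036×-0.39234×-0.07672 + 0.91982×0.99705×0.99946 = 0.048269 + 0.916611 = 0.964880.
Q̄ = (S₀/π) × [bracket] = (678/π) × 0.964880 = 208.2 W/m².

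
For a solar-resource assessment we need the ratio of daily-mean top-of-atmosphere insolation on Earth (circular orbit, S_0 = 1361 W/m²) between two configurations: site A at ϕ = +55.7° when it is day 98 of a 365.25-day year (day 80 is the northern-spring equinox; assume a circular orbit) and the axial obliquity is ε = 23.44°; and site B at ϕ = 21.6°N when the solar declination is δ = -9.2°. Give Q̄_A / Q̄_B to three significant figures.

Q̄_A / Q̄_B ≈ 0.877

— Configuration A (ϕ=+55.7°):
Solar longitude: L_s = 360° × (98 − 80)/365.25 = 17.741°.
sin δ = sin 23.44° × sin 17.741° = 0.12121, so δ = +6.962°.
cos h₀ = −tan(+55.7°) tan(+6.962°) = -0.1790, h₀ = 1.7508 rad.
Bracket: h₀ sin ϕ sin δ + cos ϕ cos δ sin h₀ = 1.7508×0.82610×0.12121 + 0.56353×0.99263×0.98385 = 0.175310 + 0.550343 = 0.725653.
Q̄ = (S_0/π) × [bracket] = (1361/π) × 0.725653 = 314.37 W/m².
— Configuration B (ϕ=+21.6°):
cos h₀ = −tan(+21.6°) tan(-9.200°) = 0.0641, h₀ = 1.5066 rad.
Bracket: h₀ sin ϕ sin δ + cos ϕ cos δ sin h₀ = 1.5066×0.36812×-0.15988 + 0.92978×0.98714×0.99794 = -0.088671 + 0.915932 = 0.827261.
Q̄ = (S_0/π) × [bracket] = (1361/π) × 0.827261 = 358.39 W/m².
Ratio Q̄_A / Q̄_B = 314.37 / 358.39 = 0.8772.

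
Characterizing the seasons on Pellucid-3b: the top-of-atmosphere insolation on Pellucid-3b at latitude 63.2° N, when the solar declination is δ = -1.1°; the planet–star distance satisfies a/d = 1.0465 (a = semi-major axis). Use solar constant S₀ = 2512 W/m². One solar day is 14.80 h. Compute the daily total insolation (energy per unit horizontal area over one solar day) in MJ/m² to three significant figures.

cos H₀ = −tan(+63.2°) tan(-1.100°) = 0.0380, H₀ = 1.5328 rad.
Bracket: H₀ sin φ sin δ + cos φ cos δ sin H₀ = 1.5328×0.89259×-0.01920 + 0.45088×0.99982×0.99928 = -0.026269 + 0.450474 = 0.424205.
Inverse-square distance factor (a/d)² = 1.0465² = 1.095162.
Q̄ = (S₀/π) × 1.095162 × [bracket] = (2512/π) × 1.095162 × 0.424205 = 371.47 W/m².
Daily total = Q̄ × 14.80 h × 3600 s/h = 371.47 × 14.80 × 3600 / 10⁶ = 19.79 MJ/m².

19.8 MJ/m²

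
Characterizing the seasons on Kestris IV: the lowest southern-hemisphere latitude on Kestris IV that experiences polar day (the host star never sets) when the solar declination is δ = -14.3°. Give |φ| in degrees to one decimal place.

|φ| = 75.7°

Polar day requires cos H₀ = −tan φ tan δ ≤ −1, i.e. tan φ tan δ ≥ 1.
The boundary is |tan φ| · |tan δ| = 1, so |φ| = 90° − |δ| = 90° − 14.3° = 75.7° in the southern hemisphere.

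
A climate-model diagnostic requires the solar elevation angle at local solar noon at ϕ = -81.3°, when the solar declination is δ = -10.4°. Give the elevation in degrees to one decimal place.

At local noon the hour angle is zero, so the zenith angle equals |ϕ − δ| = |-81.3° − (-10.400°)| = 70.900°.
Elevation = 90° − 70.900° = 19.1°.

19.1°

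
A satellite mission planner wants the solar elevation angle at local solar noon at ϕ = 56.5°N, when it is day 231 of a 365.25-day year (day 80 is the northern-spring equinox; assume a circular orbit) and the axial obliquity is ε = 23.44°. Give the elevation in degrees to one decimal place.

45.4°

Solar longitude: L_s = 360° × (231 − 80)/365.25 = 148.830°.
sin δ = sin 23.44° × sin 148.830° = 0.20589, so δ = +11.882°.
At local noon the hour angle is zero, so the zenith angle equals |ϕ − δ| = |+56.5° − (+11.882°)| = 44.618°.
Elevation = 90° − 44.618° = 45.4°.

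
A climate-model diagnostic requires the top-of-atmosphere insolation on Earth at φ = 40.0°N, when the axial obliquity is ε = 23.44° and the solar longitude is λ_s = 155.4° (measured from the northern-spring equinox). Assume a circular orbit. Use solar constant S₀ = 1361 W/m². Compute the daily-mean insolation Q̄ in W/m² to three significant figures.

Q̄ ≈ 403 W/m²

Solar declination: sin δ = sin ε · sin λ_s = sin 23.44° × sin 155.4° = 0.16559, so δ = +9.532°.
cos H₀ = −tan(+40.0°) tan(+9.532°) = -0.1409, H₀ = 1.7122 rad.
Bracket: H₀ sin φ sin δ + cos φ cos δ sin H₀ = 1.7122×0.64279×0.16559 + 0.76604×0.98619×0.99002 = 0.182246 + 0.747921 = 0.930167.
Q̄ = (S₀/π) × [bracket] = (1361/π) × 0.930167 = 403.0 W/m².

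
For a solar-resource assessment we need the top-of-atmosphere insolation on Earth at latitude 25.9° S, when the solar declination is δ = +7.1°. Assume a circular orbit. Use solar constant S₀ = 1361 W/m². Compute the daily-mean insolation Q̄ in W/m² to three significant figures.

Q̄ ≈ 351 W/m²

cos H₀ = −tan(-25.9°) tan(+7.100°) = 0.0605, H₀ = 1.5103 rad.
Bracket: H₀ sin φ sin δ + cos φ cos δ sin H₀ = 1.5103×-0.43680×0.12360 + 0.89956×0.99233×0.99817 = -0.081539 + 0.891027 = 0.809488.
Q̄ = (S₀/π) × [bracket] = (1361/π) × 0.809488 = 350.7 W/m².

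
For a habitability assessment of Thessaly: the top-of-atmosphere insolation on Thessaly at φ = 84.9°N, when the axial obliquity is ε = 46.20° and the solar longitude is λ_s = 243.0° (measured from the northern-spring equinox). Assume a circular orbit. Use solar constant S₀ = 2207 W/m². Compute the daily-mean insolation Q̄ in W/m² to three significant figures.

Solar declination: sin δ = sin ε · sin λ_s = sin 46.20° × sin 243.0° = -0.64309, so δ = -40.023°.
cos H₀ = −tan(+84.9°) tan(-40.023°) = 9.4095 ≥ 1 ⇒ polar night, H₀ = 0 and Q̄ = 0.

Q̄ ≈ 0.00 W/m²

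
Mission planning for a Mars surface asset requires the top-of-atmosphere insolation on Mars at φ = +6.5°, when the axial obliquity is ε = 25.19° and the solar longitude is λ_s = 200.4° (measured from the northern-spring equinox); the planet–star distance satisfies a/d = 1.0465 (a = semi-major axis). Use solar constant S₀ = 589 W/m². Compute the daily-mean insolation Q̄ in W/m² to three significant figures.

Solar declination: sin δ = sin ε · sin λ_s = sin 25.19° × sin 200.4° = -0.14836, so δ = -8.532°.
cos H₀ = −tan(+6.5°) tan(-8.532°) = 0.0171, H₀ = 1.5537 rad.
Bracket: H₀ sin φ sin δ + cos φ cos δ sin H₀ = 1.5537×0.11320×-0.14836 + 0.99357×0.98893×0.99985 = -0.026093 + 0.982424 = 0.956331.
Inverse-square distance factor (a/d)² = 1.0465² = 1.095162.
Q̄ = (S₀/π) × 1.095162 × [bracket] = (589/π) × 1.095162 × 0.956331 = 196.4 W/m².

Q̄ ≈ 196 W/m²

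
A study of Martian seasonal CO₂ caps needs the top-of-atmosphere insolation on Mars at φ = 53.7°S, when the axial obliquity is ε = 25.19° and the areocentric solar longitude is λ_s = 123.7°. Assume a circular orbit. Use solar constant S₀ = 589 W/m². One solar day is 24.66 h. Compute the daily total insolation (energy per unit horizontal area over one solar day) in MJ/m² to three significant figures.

3.01 MJ/m²

sin δ = sin 25.19° × sin 123.7° = 0.35410, so δ = +20.738°.
cos H₀ = −tan(-53.7°) tan(+20.738°) = 0.5154, H₀ = 1.0293 rad.
Bracket: H₀ sin φ sin δ + cos φ cos δ sin H₀ = 1.0293×-0.80593×0.35410 + 0.59201×0.93521×0.85692 = -0.293741 + 0.474437 = 0.180696.
Q̄ = (S₀/π) × [bracket] = (589/π) × 0.180696 = 33.878 W/m².
Daily total = Q̄ × 24.66 h × 3600 s/h = 33.878 × 24.66 × 3600 / 10⁶ = 3.008 MJ/m².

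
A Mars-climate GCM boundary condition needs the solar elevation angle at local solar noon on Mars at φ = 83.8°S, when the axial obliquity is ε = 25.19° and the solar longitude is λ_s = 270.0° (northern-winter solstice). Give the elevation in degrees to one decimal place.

Solar declination: sin δ = sin ε · sin λ_s = sin 25.19° × sin 270.0° = -0.42562, so δ = -25.190°.
At local noon the hour angle is zero, so the zenith angle equals |φ − δ| = |-83.8° − (-25.190°)| = 58.610°.
Elevation = 90° − 58.610° = 31.4°.

31.4°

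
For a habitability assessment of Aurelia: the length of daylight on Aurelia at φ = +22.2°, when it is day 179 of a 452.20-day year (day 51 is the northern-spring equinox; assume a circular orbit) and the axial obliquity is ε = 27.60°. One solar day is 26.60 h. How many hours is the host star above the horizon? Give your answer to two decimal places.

15.07 h

Solar longitude: λ_s = 360° × (179 − 51)/452.20 = 101.902°.
sin δ = sin 27.60° × sin 101.902° = 0.45334, so δ = +26.958°.
cos H₀ = −tan φ · tan δ = −tan(+22.2°) × tan(+26.958°) = -0.2076, so H₀ = 1.7799 rad = 101.98°.
Daylight = 2H₀/(2π) × 26.60 h = (1.7799/π) × 26.60 = 15.07 h.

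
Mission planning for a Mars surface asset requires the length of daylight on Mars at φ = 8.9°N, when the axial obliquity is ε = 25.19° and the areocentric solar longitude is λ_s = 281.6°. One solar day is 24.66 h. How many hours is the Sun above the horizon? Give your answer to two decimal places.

11.77 h

sin δ = sin 25.19° × sin 281.6° = -0.41693, so δ = -24.641°.
cos H₀ = −tan φ · tan δ = −tan(+8.9°) × tan(-24.641°) = 0.0718, so H₀ = 1.4989 rad = 85.88°.
Daylight = 2H₀/(2π) × 24.66 h = (1.4989/π) × 24.66 = 11.77 h.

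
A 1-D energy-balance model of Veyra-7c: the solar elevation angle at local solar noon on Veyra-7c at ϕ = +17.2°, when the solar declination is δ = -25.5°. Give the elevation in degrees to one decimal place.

47.3°

At local noon the hour angle is zero, so the zenith angle equals |ϕ − δ| = |+17.2° − (-25.500°)| = 42.700°.
Elevation = 90° − 42.700° = 47.3°.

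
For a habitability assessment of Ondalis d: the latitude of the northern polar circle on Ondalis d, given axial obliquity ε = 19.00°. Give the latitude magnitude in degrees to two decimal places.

The polar circle is the lowest latitude that experiences at least one full rotation of continuous daylight at the northern-summer solstice; it lies at |ϕ| = 90° − ε = 90° − 19.00° = 71.00°.

71.00°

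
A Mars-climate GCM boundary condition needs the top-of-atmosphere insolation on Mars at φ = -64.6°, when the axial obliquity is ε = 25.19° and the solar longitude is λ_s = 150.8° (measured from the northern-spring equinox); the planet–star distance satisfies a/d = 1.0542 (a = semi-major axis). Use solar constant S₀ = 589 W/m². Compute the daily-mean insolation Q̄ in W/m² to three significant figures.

Q̄ ≈ 34.9 W/m²

Solar declination: sin δ = sin ε · sin λ_s = sin 25.19° × sin 150.8° = 0.20764, so δ = +11.984°.
cos H₀ = −tan(-64.6°) tan(+11.984°) = 0.4470, H₀ = 1.1073 rad.
Bracket: H₀ sin φ sin δ + cos φ cos δ sin H₀ = 1.1073×-0.90334×0.20764 + 0.42894×0.97820×0.89451 = -0.207696 + 0.375327 = 0.167631.
Inverse-square distance factor (a/d)² = 1.0542² = 1.111338.
Q̄ = (S₀/π) × 1.111338 × [bracket] = (589/π) × 1.111338 × 0.167631 = 34.93 W/m².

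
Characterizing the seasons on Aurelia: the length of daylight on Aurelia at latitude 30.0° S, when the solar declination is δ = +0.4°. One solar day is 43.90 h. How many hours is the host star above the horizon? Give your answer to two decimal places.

21.89 h

cos h₀ = −tan ϕ · tan δ = −tan(-30.0°) × tan(+0.400°) = 0.0040, so h₀ = 1.5668 rad = 89.77°.
Daylight = 2h₀/(2π) × 43.90 h = (1.5668/π) × 43.90 = 21.89 h.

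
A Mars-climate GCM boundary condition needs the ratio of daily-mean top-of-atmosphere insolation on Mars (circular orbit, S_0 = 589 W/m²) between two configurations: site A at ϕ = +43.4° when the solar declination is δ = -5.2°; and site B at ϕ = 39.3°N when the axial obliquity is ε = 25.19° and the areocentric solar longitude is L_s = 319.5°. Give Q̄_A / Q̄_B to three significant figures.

— Configuration A (ϕ=+43.4°):
cos h₀ = −tan(+43.4°) tan(-5.200°) = 0.0861, h₀ = 1.4846 rad.
Bracket: h₀ sin ϕ sin δ + cos ϕ cos δ sin h₀ = 1.4846×0.68709×-0.09063 + 0.72657×0.99588×0.99629 = -0.092447 + 0.720892 = 0.628445.
Q̄ = (S_0/π) × [bracket] = (589/π) × 0.628445 = 117.82 W/m².
— Configuration B (ϕ=+39.3°):
sin δ = sin 25.19° × sin 319.5° = -0.27642, so δ = -16.047°.
cos h₀ = −tan(+39.3°) tan(-16.047°) = 0.2354, h₀ = 1.3331 rad.
Bracket: h₀ sin ϕ sin δ + cos ϕ cos δ sin h₀ = 1.3331×0.63338×-0.27642 + 0.77384×0.96104×0.97189 = -0.233398 + 0.722786 = 0.489388.
Q̄ = (S_0/π) × [bracket] = (589/π) × 0.489388 = 91.753 W/m².
Ratio Q̄_A / Q̄_B = 117.82 / 91.753 = 1.284.

Q̄_A / Q̄_B ≈ 1.28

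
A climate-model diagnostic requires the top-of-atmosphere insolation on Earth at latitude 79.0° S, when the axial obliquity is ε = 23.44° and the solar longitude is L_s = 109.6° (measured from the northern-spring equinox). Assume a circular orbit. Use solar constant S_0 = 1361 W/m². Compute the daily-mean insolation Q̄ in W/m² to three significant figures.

Q̄ ≈ 0.00 W/m²

Solar declination: sin δ = sin ε · sin L_s = sin 23.44° × sin 109.6° = 0.37474, so δ = +22.008°.
cos h₀ = −tan(-79.0°) tan(+22.008°) = 2.0794 ≥ 1 ⇒ polar night, h₀ = 0 and Q̄ = 0.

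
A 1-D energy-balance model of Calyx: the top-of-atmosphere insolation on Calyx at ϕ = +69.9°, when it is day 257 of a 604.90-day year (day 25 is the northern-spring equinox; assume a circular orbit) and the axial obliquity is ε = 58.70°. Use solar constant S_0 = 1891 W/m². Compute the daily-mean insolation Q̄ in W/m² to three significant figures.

Q̄ ≈ 1.01e+03 W/m²

Solar longitude: L_s = 360° × (257 − 25)/604.90 = 138.072°.
sin δ = sin 58.70° × sin 138.072° = 0.57094, so δ = +34.816°.
cos h₀ = −tan(+69.9°) tan(+34.816°) = -1.9004 ≤ −1 ⇒ polar day, h₀ = π.
Bracket: h₀ sin ϕ sin δ + cos ϕ cos δ sin h₀ = 3.1416×0.93909×0.57094 + 0.34366×0.82099×0.00000 = 1.684413 + 0.000000 = 1.684413.
Q̄ = (S_0/π) × [bracket] = (1891/π) × 1.684413 = 1014 W/m².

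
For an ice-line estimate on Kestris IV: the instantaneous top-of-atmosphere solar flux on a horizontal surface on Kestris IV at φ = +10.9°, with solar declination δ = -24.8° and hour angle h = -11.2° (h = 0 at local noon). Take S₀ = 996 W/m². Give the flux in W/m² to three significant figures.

cos θ_z = sin φ sin δ + cos φ cos δ cos h = -0.079316 + 0.874423 = 0.795107.
Flux = S₀ · cos θ_z = 996 × 0.795107 = 791.9 W/m².

792 W/m²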